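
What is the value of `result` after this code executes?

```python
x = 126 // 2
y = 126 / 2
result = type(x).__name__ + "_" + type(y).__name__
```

x is int; y is float; result = 'int_float'

'int_float'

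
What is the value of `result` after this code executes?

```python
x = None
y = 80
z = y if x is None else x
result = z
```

x = None; y = 80; z = 80; result = 80

80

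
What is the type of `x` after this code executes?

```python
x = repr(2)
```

repr() returns str

str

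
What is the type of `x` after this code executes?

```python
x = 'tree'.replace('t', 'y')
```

str.replace() returns str

str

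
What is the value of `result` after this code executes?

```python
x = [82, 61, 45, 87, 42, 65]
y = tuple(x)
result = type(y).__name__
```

x is list; y is tuple; result = 'tuple'

'tuple'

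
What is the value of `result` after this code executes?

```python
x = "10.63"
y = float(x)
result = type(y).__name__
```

x is str; y is float; result = 'float'

'float'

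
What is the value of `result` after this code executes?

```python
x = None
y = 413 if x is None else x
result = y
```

x = None; y = 413; result = 413

413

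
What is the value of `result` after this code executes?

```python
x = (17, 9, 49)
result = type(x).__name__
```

x is tuple; result = 'tuple'

'tuple'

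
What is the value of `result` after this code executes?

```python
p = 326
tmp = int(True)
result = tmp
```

p = 326; tmp = 1; result = 1

1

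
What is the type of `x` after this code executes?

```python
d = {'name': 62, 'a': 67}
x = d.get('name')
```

dict.get() returns value type when found

int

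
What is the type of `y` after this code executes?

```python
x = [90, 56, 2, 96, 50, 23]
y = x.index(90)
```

list.index() returns int

int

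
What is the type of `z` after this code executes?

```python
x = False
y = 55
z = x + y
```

bool + int = int (bool is subclass of int)

int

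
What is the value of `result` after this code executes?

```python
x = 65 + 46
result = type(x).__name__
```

x is int; result = 'int'

'int'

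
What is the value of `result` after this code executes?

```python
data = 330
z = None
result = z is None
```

data = 330; z = None; result = True

True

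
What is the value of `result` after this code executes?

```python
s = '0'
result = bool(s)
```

s = '0'; result = True

True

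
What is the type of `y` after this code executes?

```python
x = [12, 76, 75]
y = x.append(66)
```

list.append() returns None (mutates in place)

NoneType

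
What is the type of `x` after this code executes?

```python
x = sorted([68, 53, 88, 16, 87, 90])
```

sorted() always returns list

list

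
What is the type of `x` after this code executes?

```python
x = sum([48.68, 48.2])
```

sum() of floats returns float

float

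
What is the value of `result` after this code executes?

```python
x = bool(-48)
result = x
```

x = True; result = True

True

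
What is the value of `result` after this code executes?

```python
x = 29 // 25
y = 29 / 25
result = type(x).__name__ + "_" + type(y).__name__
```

x is int; y is float; result = 'int_float'

'int_float'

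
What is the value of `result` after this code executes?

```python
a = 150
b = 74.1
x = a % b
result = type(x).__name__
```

a is int; b is float; x is float; result = 'float'

'float'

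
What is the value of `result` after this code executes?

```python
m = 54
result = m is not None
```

m = 54; result = True

True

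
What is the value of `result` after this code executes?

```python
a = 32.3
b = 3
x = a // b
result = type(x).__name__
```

a is float; b is int; x is float; result = 'float'

'float'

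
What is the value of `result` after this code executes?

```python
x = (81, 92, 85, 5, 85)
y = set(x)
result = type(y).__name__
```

x is tuple; y is set; result = 'set'

'set'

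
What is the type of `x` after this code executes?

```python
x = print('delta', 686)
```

print() returns None

NoneType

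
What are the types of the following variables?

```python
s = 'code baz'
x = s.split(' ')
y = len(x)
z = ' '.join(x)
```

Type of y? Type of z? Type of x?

len() returns int; str.join() returns str; str.split() returns list

int, str, list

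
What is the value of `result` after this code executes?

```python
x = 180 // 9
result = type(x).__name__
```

x is int; result = 'int'

'int'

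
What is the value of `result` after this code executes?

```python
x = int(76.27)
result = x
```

x = 76; result = 76

76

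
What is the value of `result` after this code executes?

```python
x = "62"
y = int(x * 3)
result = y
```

x = '62'; y = 626262; result = 626262

626262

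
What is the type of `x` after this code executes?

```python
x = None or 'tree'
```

'or' with None returns the other truthy value (str)

str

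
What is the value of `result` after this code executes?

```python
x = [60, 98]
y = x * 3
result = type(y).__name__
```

x is list; y is list; result = 'list'

'list'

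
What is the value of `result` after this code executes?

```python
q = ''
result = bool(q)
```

q = ''; result = False

False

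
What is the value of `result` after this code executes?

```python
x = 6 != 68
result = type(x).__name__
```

x is bool; result = 'bool'

'bool'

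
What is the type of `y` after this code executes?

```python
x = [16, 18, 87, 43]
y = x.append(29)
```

list.append() returns None (mutates in place)

NoneType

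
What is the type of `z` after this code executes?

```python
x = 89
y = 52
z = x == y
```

Equality comparison returns bool

bool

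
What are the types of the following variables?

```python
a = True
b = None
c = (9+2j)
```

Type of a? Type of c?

a is assigned the constant True, which has type bool; c is assigned (9+2j), an int plus an imaginary literal (j suffix), which evaluates to complex

bool, complex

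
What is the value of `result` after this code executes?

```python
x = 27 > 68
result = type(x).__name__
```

x is bool; result = 'bool'

'bool'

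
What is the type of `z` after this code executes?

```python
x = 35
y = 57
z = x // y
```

int // int = int

int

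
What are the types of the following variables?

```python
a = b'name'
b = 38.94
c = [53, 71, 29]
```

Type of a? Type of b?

a is assigned a bytes literal (b'...' prefix); b is assigned a number with a decimal point, so it is a float

bytes, float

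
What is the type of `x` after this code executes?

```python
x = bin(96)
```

bin() returns str representation

str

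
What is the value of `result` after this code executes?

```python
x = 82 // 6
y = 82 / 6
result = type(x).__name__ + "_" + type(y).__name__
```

x is int; y is float; result = 'int_float'

'int_float'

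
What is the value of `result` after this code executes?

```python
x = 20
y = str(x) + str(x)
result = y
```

x = 20; y = '2020'; result = '2020'

'2020'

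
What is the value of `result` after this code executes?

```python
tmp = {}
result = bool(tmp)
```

tmp = {}; result = False

False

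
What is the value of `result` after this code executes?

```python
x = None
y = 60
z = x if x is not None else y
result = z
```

x = None; y = 60; z = 60; result = 60

60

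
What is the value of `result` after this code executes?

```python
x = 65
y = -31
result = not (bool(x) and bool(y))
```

x = 65; y = -31; result = False

False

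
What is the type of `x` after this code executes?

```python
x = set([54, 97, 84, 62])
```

set() constructor returns set

set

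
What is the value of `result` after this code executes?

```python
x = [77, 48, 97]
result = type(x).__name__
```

x is list; result = 'list'

'list'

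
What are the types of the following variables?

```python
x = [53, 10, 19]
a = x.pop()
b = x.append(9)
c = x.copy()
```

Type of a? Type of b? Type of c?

pop() returns element; append() returns None; copy() returns list

int, NoneType, list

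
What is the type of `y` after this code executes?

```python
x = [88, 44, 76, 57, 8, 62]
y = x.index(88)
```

list.index() returns int

int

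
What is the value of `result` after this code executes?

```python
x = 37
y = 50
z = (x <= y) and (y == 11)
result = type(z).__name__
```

x is int; y is int; z is bool; result = 'bool'

'bool'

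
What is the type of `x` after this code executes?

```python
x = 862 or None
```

'or' returns first truthy value

int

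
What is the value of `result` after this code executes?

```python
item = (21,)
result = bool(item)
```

item = (21,); result = True

True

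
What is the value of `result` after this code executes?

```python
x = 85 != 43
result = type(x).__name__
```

x is bool; result = 'bool'

'bool'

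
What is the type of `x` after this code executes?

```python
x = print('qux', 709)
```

print() returns None

NoneType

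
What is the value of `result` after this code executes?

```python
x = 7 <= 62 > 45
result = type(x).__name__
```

x is bool; result = 'bool'

'bool'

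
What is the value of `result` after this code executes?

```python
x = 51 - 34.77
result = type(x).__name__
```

x is float; result = 'float'

'float'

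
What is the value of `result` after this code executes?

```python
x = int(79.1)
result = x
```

x = 79; result = 79

79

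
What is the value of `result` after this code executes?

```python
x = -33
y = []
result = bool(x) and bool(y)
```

x = -33; y = []; result = False

False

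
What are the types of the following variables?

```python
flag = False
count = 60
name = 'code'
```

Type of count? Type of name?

count is assigned a bare integer (no decimal point), so it is an int; name is assigned a quoted string literal, so it is a str

int, str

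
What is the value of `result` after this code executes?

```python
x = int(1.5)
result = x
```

x = 1; result = 1

1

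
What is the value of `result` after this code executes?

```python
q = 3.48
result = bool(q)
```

q = 3.48; result = True

True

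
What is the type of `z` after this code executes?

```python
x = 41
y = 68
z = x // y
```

int // int = int

int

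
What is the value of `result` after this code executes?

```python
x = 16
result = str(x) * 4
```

x = 16; result = '16161616'

'16161616'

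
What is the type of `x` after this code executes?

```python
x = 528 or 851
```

'or' returns first truthy value (int)

int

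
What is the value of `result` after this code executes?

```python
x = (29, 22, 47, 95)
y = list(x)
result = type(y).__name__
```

x is tuple; y is list; result = 'list'

'list'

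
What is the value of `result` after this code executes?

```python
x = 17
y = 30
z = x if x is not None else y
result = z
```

x = 17; y = 30; z = 17; result = 17

17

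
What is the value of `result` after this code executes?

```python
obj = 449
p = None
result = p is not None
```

obj = 449; p = None; result = False

False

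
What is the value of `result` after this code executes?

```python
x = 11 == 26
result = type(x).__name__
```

x is bool; result = 'bool'

'bool'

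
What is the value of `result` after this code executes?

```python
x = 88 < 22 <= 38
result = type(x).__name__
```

x is bool; result = 'bool'

'bool'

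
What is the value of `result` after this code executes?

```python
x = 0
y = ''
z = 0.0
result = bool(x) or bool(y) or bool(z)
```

x = 0; y = ''; z = 0.0; result = False

False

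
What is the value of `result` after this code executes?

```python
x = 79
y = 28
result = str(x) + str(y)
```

x = 79; y = 28; result = '7928'

'7928'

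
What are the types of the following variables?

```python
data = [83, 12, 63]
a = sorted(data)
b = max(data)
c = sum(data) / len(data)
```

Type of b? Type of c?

max of ints returns int; int / int = float

int, float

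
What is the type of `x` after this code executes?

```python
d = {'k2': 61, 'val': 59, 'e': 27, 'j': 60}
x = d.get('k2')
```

dict.get() returns value type when found

int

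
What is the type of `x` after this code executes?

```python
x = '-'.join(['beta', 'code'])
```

str.join() returns str

str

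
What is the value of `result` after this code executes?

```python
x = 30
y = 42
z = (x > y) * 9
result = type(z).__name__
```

x is int; y is int; z is int; result = 'int'

'int'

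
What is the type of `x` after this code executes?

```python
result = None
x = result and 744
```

'and' returns first falsy value (None)

NoneType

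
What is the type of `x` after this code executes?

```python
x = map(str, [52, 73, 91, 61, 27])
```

map() returns a map object

map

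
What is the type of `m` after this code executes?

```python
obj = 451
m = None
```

None has type NoneType

NoneType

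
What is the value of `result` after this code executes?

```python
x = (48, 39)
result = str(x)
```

x = (48, 39); result = '(48, 39)'

'(48, 39)'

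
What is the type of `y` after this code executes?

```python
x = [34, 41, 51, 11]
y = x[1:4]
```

Slicing a list returns a list

list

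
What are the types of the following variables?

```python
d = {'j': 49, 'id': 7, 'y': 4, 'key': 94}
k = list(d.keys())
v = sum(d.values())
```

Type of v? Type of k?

sum of ints is int; list() converts to list

int, list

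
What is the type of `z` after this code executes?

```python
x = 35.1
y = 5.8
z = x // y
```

float // float = float

float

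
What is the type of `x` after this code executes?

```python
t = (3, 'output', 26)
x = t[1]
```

Index 1 of tuple is a str literal

str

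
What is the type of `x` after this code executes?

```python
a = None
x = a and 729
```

'and' returns first falsy value (None)

NoneType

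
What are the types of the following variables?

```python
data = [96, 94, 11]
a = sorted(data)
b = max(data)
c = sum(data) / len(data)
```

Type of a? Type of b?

sorted() returns list; max of ints returns int

list, int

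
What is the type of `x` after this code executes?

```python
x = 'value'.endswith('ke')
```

str.endswith() returns bool

bool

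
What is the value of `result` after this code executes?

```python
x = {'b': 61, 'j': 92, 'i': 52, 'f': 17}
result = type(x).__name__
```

x is dict; result = 'dict'

'dict'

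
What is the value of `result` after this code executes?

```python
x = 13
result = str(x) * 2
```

x = 13; result = '1313'

'1313'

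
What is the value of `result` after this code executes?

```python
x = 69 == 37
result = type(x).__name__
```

x is bool; result = 'bool'

'bool'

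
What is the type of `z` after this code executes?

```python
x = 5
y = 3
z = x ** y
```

positive int ** positive int = int

int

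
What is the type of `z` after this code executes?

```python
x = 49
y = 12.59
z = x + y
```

int + float = float

float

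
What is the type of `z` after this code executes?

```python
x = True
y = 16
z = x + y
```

bool + int = int (bool is subclass of int)

int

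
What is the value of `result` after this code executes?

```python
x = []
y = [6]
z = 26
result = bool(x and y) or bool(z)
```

x = []; y = [6]; z = 26; result = True

True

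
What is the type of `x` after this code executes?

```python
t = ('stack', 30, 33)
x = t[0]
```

Index 0 of tuple is a str literal

str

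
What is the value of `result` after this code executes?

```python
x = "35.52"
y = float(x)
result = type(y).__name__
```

x is str; y is float; result = 'float'

'float'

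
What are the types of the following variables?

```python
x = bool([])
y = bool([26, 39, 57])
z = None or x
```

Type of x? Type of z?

bool() returns bool; None or bool returns the bool

bool, bool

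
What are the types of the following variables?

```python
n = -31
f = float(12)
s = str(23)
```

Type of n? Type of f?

n is assigned a bare integer (no decimal point), so it is an int; f is assigned the result of calling float(), which returns a float

int, float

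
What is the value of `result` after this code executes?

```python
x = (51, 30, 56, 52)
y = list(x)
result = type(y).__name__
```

x is tuple; y is list; result = 'list'

'list'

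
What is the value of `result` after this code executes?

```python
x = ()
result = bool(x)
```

x = (); result = False

False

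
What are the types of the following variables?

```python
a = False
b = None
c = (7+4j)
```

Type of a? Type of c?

a is assigned the constant False, which has type bool; c is assigned (7+4j), an int plus an imaginary literal (j suffix), which evaluates to complex

bool, complex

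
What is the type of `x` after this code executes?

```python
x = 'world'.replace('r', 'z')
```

str.replace() returns str

str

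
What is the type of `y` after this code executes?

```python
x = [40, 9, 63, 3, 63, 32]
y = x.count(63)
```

list.count() returns int

int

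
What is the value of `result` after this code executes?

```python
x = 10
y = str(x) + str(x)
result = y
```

x = 10; y = '1010'; result = '1010'

'1010'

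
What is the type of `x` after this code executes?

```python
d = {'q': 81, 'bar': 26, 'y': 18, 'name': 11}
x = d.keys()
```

.keys() returns dict_keys view

dict_keys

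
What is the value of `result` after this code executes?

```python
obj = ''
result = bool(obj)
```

obj = ''; result = False

False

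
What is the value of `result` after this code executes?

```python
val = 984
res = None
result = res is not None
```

val = 984; res = None; result = False

False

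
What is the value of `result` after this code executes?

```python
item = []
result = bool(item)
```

item = []; result = False

False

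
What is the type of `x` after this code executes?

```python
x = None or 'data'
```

'or' with None returns the other truthy value (str)

str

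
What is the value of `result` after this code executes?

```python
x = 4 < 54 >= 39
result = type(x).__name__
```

x is bool; result = 'bool'

'bool'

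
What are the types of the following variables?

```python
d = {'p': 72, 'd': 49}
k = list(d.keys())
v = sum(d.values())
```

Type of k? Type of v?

list() converts to list; sum of ints is int

list, int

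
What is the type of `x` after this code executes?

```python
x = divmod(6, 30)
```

divmod() returns tuple of (quotient, remainder)

tuple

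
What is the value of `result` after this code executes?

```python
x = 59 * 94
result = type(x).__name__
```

x is int; result = 'int'

'int'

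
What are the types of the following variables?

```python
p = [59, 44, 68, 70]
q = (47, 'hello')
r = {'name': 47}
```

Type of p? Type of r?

p is assigned a list literal (square brackets); r is assigned a dict literal ({key: value})

list, dict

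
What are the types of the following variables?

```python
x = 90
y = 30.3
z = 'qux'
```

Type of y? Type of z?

y is assigned a number with a decimal point, so it is a float; z is assigned a quoted string literal, so it is a str

float, str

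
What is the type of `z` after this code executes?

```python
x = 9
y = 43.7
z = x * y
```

int * float = float

float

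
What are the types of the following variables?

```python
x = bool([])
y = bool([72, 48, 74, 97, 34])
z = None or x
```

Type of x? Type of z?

bool() returns bool; None or bool returns the bool

bool, bool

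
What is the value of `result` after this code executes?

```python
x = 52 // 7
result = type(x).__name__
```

x is int; result = 'int'

'int'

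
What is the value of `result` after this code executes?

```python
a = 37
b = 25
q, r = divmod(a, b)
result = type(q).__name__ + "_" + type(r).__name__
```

a is int; b is int; q is int; r is int; result = 'int_int'

'int_int'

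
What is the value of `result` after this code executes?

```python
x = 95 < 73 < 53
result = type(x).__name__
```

x is bool; result = 'bool'

'bool'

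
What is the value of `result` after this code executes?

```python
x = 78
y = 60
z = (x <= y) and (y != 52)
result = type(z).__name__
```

x is int; y is int; z is bool; result = 'bool'

'bool'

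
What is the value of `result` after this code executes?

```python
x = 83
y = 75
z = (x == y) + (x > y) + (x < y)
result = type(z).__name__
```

x is int; y is int; z is int; result = 'int'

'int'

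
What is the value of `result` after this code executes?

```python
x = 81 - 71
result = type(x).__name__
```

x is int; result = 'int'

'int'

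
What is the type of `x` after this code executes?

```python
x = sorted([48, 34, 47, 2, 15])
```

sorted() always returns list

list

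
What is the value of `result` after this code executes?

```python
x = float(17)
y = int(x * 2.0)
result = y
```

x = 17.0; y = 34; result = 34

34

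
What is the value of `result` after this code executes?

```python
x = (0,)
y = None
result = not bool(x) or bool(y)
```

x = (0,); y = None; result = False

False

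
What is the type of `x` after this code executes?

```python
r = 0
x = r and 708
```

'and' returns first falsy value (0 is int)

int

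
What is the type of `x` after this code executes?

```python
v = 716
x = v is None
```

'is' comparison returns bool

bool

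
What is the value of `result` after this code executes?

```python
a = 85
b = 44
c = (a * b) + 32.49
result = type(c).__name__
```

a is int; b is int; c is float; result = 'float'

'float'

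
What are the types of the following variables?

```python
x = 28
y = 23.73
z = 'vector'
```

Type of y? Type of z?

y is assigned a number with a decimal point, so it is a float; z is assigned a quoted string literal, so it is a str

float, str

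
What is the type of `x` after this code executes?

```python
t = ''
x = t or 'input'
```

'or' returns first truthy value (str)

str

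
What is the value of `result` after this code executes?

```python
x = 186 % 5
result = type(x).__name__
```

x is int; result = 'int'

'int'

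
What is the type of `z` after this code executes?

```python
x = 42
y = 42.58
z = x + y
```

int + float = float

float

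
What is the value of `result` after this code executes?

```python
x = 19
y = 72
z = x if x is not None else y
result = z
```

x = 19; y = 72; z = 19; result = 19

19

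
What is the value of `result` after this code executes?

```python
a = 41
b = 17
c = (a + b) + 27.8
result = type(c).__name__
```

a is int; b is int; c is float; result = 'float'

'float'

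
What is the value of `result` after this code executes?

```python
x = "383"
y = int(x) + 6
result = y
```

x = '383'; y = 389; result = 389

389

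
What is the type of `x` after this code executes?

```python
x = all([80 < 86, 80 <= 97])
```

all() returns bool

bool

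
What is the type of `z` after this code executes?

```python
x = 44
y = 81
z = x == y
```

Equality comparison returns bool

bool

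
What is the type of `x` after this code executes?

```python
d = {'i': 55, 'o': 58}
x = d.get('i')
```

dict.get() returns value type when found

int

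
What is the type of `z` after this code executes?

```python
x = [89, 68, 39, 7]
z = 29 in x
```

'in' operator returns bool

bool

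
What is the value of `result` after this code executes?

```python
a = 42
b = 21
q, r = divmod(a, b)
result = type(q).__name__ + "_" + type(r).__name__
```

a is int; b is int; q is int; r is int; result = 'int_int'

'int_int'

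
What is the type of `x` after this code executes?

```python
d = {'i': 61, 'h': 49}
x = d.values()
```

.values() returns dict_values view

dict_values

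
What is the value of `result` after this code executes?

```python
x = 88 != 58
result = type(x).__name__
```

x is bool; result = 'bool'

'bool'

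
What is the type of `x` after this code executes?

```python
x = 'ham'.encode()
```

str.encode() returns bytes

bytes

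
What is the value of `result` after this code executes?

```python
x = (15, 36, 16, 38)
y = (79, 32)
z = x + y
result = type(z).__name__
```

x is tuple; y is tuple; z is tuple; result = 'tuple'

'tuple'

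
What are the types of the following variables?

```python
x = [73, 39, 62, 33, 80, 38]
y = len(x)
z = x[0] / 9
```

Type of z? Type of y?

int / int = float; len() returns int

float, int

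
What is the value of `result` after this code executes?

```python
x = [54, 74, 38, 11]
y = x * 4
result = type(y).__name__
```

x is list; y is list; result = 'list'

'list'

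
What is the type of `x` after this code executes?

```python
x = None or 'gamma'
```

'or' with None returns the other truthy value (str)

str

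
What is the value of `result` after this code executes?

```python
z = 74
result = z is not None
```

z = 74; result = True

True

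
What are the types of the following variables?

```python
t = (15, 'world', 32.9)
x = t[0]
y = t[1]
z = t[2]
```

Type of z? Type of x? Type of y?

tuple[2] is float; tuple[0] is int; tuple[1] is str

float, int, str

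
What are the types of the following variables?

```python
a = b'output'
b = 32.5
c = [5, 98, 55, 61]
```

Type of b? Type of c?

b is assigned a number with a decimal point, so it is a float; c is assigned a list literal (square brackets)

float, list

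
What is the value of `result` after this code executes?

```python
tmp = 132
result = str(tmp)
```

tmp = 132; result = '132'

'132'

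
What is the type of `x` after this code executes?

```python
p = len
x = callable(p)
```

callable() returns bool

bool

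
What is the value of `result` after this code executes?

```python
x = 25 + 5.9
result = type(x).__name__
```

x is float; result = 'float'

'float'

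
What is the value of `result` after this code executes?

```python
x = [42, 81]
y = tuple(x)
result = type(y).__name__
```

x is list; y is tuple; result = 'tuple'

'tuple'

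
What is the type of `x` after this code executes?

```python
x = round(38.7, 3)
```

round() with decimal places returns float

float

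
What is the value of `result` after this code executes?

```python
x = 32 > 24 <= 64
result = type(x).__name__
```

x is bool; result = 'bool'

'bool'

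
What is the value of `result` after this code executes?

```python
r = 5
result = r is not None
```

r = 5; result = True

True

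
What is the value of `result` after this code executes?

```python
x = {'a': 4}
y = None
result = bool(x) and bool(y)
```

x = {'a': 4}; y = None; result = False

False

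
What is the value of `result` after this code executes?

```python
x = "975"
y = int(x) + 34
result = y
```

x = '975'; y = 1009; result = 1009

1009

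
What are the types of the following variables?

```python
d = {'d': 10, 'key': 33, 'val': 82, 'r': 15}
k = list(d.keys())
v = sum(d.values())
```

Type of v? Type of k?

sum of ints is int; list() converts to list

int, list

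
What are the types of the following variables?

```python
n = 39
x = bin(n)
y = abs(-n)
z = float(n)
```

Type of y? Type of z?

abs() of int returns int; float() returns float

int, float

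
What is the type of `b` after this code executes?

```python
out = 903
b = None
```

None has type NoneType

NoneType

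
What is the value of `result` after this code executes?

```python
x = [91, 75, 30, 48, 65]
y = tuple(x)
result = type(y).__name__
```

x is list; y is tuple; result = 'tuple'

'tuple'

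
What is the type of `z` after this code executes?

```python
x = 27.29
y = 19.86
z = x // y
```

float // float = float

float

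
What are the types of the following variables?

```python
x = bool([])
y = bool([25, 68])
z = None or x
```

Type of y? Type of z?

bool() returns bool; None or bool returns the bool

bool, bool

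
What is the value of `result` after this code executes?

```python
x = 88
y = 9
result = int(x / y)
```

x = 88; y = 9; result = 9

9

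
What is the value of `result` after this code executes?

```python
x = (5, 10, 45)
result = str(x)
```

x = (5, 10, 45); result = '(5, 10, 45)'

'(5, 10, 45)'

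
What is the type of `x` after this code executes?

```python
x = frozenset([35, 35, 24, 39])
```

frozenset() returns frozenset

frozenset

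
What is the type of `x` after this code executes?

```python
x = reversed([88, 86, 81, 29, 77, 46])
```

reversed() on a list returns list_reverseiterator

list_reverseiterator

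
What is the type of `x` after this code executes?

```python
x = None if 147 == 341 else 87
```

147 == 341 is False, so the else branch is taken

int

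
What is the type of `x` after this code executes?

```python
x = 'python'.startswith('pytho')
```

str.startswith() returns bool

bool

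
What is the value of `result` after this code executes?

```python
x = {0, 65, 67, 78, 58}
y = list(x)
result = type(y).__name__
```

x is set; y is list; result = 'list'

'list'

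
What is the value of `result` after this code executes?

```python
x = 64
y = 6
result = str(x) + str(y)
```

x = 64; y = 6; result = '646'

'646'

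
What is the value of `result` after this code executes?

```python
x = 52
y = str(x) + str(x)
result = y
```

x = 52; y = '5252'; result = '5252'

'5252'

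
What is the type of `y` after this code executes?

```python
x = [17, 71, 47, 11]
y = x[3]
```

Indexing list[int] returns int

int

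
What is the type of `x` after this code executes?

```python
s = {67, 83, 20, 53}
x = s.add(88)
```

set.add() returns None (mutates in place)

NoneType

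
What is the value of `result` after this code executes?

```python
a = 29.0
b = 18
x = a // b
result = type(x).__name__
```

a is float; b is int; x is float; result = 'float'

'float'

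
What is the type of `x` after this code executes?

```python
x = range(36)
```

range() returns a range object

range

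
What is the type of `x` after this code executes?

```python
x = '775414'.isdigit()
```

str.isdigit() returns bool

bool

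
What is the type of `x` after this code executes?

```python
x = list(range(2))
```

list(range()) returns list

list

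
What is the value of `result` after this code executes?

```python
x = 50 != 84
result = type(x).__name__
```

x is bool; result = 'bool'

'bool'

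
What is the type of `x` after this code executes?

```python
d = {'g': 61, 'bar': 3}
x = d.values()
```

.values() returns dict_values view

dict_values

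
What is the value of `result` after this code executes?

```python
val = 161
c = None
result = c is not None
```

val = 161; c = None; result = False

False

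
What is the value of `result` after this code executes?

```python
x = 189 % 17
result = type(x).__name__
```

x is int; result = 'int'

'int'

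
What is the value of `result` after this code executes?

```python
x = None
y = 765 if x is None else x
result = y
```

x = None; y = 765; result = 765

765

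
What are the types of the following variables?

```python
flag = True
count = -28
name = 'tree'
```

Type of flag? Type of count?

flag is assigned the constant True, which has type bool; count is assigned a bare integer (no decimal point), so it is an int

bool, int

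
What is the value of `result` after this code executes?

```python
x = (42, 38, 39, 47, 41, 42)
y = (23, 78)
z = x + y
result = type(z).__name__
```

x is tuple; y is tuple; z is tuple; result = 'tuple'

'tuple'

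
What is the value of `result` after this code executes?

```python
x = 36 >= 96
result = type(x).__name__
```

x is bool; result = 'bool'

'bool'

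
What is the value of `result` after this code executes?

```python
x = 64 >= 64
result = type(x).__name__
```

x is bool; result = 'bool'

'bool'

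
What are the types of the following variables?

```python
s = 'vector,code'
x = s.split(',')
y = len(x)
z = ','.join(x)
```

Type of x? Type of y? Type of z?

str.split() returns list; len() returns int; str.join() returns str

list, int, str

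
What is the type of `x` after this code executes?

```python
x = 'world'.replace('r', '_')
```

str.replace() returns str

str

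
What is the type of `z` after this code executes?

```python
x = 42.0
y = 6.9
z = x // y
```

float // float = float

float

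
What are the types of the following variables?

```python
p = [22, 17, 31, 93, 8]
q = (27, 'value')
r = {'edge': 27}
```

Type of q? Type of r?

q is assigned a tuple (parenthesized, comma-separated values); r is assigned a dict literal ({key: value})

tuple, dict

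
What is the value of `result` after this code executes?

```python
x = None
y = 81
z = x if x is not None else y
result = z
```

x = None; y = 81; z = 81; result = 81

81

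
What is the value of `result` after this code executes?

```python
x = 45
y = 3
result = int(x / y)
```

x = 45; y = 3; result = 15

15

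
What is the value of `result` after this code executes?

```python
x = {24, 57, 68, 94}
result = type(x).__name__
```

x is set; result = 'set'

'set'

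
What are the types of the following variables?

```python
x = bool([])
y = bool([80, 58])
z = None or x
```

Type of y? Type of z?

bool() returns bool; None or bool returns the bool

bool, bool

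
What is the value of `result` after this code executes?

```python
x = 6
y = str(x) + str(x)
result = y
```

x = 6; y = '66'; result = '66'

'66'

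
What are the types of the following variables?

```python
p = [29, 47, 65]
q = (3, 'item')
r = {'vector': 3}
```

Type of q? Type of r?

q is assigned a tuple (parenthesized, comma-separated values); r is assigned a dict literal ({key: value})

tuple, dict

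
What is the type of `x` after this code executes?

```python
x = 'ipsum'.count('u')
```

str.count() returns int

int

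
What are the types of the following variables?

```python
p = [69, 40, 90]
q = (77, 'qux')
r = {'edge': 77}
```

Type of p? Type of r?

p is assigned a list literal (square brackets); r is assigned a dict literal ({key: value})

list, dict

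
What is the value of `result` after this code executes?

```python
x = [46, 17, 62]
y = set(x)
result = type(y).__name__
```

x is list; y is set; result = 'set'

'set'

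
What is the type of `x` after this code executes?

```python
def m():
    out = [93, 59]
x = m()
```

Function without return returns None

NoneType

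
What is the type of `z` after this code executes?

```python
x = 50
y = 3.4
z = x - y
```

int - float = float

float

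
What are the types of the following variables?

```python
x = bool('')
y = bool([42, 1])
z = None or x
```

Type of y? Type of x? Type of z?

bool() returns bool; bool() returns bool; None or bool returns the bool

bool, bool, bool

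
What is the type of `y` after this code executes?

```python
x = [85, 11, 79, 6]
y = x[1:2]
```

Slicing a list returns a list

list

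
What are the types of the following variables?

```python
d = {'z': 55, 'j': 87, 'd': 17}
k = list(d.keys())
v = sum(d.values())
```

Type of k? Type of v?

list() converts to list; sum of ints is int

list, int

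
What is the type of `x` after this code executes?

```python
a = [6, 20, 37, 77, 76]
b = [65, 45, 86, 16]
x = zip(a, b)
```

zip() returns a zip object

zip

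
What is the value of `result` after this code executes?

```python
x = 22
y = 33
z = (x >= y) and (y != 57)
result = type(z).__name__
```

x is int; y is int; z is bool; result = 'bool'

'bool'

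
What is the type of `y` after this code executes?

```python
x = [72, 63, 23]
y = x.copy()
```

list.copy() returns list

list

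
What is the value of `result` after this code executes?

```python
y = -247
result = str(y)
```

y = -247; result = '-247'

'-247'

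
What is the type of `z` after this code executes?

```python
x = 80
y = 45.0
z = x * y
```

int * float = float

float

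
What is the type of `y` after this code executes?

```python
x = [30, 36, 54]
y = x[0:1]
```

Slicing a list returns a list

list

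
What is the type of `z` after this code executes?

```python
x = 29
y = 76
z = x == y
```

Comparison returns bool

bool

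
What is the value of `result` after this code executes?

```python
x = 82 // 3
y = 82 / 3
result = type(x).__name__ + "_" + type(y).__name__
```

x is int; y is float; result = 'int_float'

'int_float'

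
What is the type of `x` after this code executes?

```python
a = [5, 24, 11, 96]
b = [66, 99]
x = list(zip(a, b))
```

list(zip()) returns a list of tuples

list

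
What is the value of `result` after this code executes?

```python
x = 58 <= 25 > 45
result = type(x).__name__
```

x is bool; result = 'bool'

'bool'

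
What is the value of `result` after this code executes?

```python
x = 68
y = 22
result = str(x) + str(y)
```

x = 68; y = 22; result = '6822'

'6822'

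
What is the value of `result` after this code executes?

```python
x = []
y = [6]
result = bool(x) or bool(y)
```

x = []; y = [6]; result = True

True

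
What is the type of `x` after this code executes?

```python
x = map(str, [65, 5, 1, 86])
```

map() returns a map object

map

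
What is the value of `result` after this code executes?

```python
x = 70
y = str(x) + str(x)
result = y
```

x = 70; y = '7070'; result = '7070'

'7070'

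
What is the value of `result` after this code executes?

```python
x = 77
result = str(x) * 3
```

x = 77; result = '777777'

'777777'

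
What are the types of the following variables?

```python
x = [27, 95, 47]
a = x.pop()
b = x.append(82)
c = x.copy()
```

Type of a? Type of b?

pop() returns element; append() returns None

int, NoneType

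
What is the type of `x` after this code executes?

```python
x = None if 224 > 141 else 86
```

224 > 141 is True, so the if branch is taken

NoneType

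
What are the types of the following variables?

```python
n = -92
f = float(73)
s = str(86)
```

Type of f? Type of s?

f is assigned the result of calling float(), which returns a float; s is assigned the result of calling str(), which returns a str

float, str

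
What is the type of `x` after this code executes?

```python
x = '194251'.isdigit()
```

str.isdigit() returns bool

bool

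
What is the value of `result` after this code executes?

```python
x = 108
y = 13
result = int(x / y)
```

x = 108; y = 13; result = 8

8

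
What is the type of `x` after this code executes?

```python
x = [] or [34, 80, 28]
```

'or' returns first truthy value (list)

list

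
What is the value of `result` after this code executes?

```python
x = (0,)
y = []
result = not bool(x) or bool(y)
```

x = (0,); y = []; result = False

False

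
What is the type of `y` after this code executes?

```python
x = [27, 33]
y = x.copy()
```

list.copy() returns list

list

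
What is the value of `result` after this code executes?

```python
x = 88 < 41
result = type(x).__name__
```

x is bool; result = 'bool'

'bool'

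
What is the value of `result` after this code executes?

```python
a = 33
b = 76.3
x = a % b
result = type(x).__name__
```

a is int; b is float; x is float; result = 'float'

'float'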